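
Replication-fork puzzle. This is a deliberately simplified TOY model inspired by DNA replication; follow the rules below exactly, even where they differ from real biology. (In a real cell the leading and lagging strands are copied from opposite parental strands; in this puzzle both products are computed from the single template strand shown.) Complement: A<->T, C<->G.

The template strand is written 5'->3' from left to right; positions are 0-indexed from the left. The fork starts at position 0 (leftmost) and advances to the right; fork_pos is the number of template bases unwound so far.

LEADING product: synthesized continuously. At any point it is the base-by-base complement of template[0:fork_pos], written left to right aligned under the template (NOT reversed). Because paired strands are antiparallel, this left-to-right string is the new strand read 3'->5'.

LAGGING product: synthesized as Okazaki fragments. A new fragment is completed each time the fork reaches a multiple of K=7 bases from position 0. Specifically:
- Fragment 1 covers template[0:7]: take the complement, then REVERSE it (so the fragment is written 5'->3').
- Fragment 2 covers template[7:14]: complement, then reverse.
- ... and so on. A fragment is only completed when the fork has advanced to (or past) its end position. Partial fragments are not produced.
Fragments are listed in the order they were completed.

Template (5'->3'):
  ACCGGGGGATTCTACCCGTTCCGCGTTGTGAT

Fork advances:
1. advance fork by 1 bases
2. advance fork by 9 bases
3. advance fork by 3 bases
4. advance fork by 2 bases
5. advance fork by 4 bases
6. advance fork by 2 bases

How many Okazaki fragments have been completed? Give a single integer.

Answer: 3

Derivation:
Step 1: advance 1 -> fork_pos = 0 + 1 = 1. Next multiple of 7 is 7 (not reached); still 0 fragment(s).
Step 2: advance 9 -> fork_pos = 1 + 9 = 10. Reached multiple(s) of 7: 7 -> fragment 1 completed (1 total).
Step 3: advance 3 -> fork_pos = 10 + 3 = 13. Next multiple of 7 is 14 (not reached); still 1 fragment(s).
Step 4: advance 2 -> fork_pos = 13 + 2 = 15. Reached multiple(s) of 7: 14 -> fragment 2 completed (2 total).
Step 5: advance 4 -> fork_pos = 15 + 4 = 19. Next multiple of 7 is 21 (not reached); still 2 fragment(s).
Step 6: advance 2 -> fork_pos = 19 + 2 = 21. Reached multiple(s) of 7: 21 -> fragment 3 completed (3 total).
Check: final fork_pos = 21; the multiples of 7 that are <= 21 are 7..21 -> 21 // 7 = 3 completed fragment(s).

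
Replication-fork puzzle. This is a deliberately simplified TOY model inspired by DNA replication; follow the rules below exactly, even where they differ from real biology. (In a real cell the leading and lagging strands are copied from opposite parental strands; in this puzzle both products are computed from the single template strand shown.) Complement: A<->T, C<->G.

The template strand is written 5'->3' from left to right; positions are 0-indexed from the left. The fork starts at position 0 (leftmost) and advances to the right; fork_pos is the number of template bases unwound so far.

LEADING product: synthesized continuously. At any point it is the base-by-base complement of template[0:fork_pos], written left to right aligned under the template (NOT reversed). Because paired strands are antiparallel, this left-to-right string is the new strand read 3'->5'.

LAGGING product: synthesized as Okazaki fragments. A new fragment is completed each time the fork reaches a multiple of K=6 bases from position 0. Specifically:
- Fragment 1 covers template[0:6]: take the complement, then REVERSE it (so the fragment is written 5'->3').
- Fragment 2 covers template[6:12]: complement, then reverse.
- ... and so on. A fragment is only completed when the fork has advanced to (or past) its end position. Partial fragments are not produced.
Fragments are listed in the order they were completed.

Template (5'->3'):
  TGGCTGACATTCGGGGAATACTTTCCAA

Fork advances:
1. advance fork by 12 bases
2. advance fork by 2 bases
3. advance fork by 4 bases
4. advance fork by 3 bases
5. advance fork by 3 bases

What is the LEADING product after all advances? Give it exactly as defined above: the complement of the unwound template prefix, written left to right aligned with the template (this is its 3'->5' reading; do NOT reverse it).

Step 1: advance 12 -> fork_pos = 0 + 12 = 12.
Step 2: advance 2 -> fork_pos = 12 + 2 = 14.
Step 3: advance 4 -> fork_pos = 14 + 4 = 18.
Step 4: advance 3 -> fork_pos = 18 + 3 = 21.
Step 5: advance 3 -> fork_pos = 21 + 3 = 24.
Unwound prefix: template[0:24] = TGGCTGACATTCGGGGAATACTTT
Complement it base by base (A<->T, C<->G), keeping left-to-right order:
  [0:5] TGGCT -> ACCGA
  [5:10] GACAT -> CTGTA
  [10:15] TCGGG -> AGCCC
  [15:20] GAATA -> CTTAT
  [20:24] CTTT -> GAAA
Concatenate: ACCGACTGTAAGCCCCTTATGAAA (length 24; written aligned with the template, i.e. 3'->5').

Answer: ACCGACTGTAAGCCCCTTATGAAA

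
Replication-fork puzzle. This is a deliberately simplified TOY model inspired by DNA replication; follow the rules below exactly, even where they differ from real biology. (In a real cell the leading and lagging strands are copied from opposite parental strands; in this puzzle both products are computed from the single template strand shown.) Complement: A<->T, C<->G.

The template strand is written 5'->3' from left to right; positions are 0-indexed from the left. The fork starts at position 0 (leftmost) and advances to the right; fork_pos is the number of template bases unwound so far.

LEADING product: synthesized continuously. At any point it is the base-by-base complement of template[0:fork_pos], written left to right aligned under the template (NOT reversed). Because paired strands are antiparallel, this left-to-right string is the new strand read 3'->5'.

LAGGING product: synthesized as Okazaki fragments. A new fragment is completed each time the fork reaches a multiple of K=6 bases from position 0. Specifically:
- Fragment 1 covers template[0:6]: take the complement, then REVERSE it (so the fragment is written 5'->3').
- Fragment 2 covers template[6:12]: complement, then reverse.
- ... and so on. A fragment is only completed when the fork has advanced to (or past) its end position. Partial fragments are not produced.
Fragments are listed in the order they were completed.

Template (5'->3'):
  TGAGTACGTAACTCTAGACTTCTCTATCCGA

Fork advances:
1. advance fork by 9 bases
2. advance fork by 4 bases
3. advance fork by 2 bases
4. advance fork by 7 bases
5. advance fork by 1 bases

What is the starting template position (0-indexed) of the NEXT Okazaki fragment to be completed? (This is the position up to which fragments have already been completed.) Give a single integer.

Step 1: advance 9 -> fork_pos = 0 + 9 = 9. Reached multiple(s) of 6: 6 -> fragment 1 completed (1 total).
Step 2: advance 4 -> fork_pos = 9 + 4 = 13. Reached multiple(s) of 6: 12 -> fragment 2 completed (2 total).
Step 3: advance 2 -> fork_pos = 13 + 2 = 15. Next multiple of 6 is 18 (not reached); still 2 fragment(s).
Step 4: advance 7 -> fork_pos = 15 + 7 = 22. Reached multiple(s) of 6: 18 -> fragment 3 completed (3 total).
Step 5: advance 1 -> fork_pos = 22 + 1 = 23. Next multiple of 6 is 24 (not reached); still 3 fragment(s).
3 fragment(s) completed, covering template[0:18] (3 x 6 = 18). The next fragment, fragment 4, covers template[18:24], so it starts at position 18.

Answer: 18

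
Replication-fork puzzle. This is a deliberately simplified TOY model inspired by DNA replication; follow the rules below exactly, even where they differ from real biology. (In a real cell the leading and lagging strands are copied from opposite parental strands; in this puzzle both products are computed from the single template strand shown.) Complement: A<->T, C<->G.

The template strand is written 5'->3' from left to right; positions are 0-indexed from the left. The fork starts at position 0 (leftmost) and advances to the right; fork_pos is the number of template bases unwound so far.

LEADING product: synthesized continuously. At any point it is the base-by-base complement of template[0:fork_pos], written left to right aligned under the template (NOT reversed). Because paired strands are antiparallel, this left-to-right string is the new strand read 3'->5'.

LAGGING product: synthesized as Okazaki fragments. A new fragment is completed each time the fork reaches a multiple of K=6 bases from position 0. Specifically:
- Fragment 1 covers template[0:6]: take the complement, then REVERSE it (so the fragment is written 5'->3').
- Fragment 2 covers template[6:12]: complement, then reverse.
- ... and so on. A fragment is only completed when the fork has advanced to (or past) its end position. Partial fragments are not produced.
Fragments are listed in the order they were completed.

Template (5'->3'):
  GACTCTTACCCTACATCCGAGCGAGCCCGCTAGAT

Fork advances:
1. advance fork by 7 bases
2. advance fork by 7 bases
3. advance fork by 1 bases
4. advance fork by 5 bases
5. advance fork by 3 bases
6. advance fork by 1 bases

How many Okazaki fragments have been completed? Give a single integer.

Step 1: advance 7 -> fork_pos = 0 + 7 = 7. Reached multiple(s) of 6: 6 -> fragment 1 completed (1 total).
Step 2: advance 7 -> fork_pos = 7 + 7 = 14. Reached multiple(s) of 6: 12 -> fragment 2 completed (2 total).
Step 3: advance 1 -> fork_pos = 14 + 1 = 15. Next multiple of 6 is 18 (not reached); still 2 fragment(s).
Step 4: advance 5 -> fork_pos = 15 + 5 = 20. Reached multiple(s) of 6: 18 -> fragment 3 completed (3 total).
Step 5: advance 3 -> fork_pos = 20 + 3 = 23. Next multiple of 6 is 24 (not reached); still 3 fragment(s).
Step 6: advance 1 -> fork_pos = 23 + 1 = 24. Reached multiple(s) of 6: 24 -> fragment 4 completed (4 total).
Check: final fork_pos = 24; the multiples of 6 that are <= 24 are 6..24 -> 24 // 6 = 4 completed fragment(s).

Answer: 4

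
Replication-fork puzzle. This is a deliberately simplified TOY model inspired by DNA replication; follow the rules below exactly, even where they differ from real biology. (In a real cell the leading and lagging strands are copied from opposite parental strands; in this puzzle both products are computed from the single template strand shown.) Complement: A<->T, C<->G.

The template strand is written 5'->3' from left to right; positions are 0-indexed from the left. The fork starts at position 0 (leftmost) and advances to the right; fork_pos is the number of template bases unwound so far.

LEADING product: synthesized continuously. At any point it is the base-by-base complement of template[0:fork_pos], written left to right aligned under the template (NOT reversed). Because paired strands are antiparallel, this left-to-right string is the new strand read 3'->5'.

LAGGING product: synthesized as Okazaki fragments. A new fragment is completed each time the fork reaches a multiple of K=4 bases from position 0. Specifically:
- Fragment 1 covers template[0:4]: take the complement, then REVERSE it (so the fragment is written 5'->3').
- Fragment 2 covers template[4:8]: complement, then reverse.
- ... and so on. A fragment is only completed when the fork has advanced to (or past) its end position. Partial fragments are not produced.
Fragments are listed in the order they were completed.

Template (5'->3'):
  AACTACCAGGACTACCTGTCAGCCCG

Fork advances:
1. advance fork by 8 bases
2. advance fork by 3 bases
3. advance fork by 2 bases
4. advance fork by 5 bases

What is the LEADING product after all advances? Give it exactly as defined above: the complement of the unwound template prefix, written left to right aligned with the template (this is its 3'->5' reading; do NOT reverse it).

Answer: TTGATGGTCCTGATGGAC

Derivation:
Step 1: advance 8 -> fork_pos = 0 + 8 = 8.
Step 2: advance 3 -> fork_pos = 8 + 3 = 11.
Step 3: advance 2 -> fork_pos = 11 + 2 = 13.
Step 4: advance 5 -> fork_pos = 13 + 5 = 18.
Unwound prefix: template[0:18] = AACTACCAGGACTACCTG
Complement it base by base (A<->T, C<->G), keeping left-to-right order:
  [0:5] AACTA -> TTGAT
  [5:10] CCAGG -> GGTCC
  [10:15] ACTAC -> TGATG
  [15:18] CTG -> GAC
Concatenate: TTGATGGTCCTGATGGAC (length 18; written aligned with the template, i.e. 3'->5').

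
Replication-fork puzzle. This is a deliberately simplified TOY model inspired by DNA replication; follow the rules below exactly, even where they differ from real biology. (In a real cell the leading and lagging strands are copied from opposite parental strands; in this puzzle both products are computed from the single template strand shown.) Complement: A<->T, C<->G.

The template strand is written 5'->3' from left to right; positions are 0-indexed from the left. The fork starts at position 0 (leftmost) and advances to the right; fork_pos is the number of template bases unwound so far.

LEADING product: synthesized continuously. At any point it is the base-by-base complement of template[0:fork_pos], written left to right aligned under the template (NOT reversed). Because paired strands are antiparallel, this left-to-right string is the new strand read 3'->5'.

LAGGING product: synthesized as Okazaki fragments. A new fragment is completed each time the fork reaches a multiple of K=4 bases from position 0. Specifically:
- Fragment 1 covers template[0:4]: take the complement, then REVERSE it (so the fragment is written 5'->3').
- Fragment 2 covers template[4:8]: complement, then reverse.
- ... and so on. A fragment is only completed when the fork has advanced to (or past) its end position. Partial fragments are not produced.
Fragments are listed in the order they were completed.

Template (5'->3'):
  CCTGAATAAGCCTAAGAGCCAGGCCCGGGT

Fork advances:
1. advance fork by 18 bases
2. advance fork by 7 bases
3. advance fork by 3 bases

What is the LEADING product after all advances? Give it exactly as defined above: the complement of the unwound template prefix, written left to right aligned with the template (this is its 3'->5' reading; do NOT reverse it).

Step 1: advance 18 -> fork_pos = 0 + 18 = 18.
Step 2: advance 7 -> fork_pos = 18 + 7 = 25.
Step 3: advance 3 -> fork_pos = 25 + 3 = 28.
Unwound prefix: template[0:28] = CCTGAATAAGCCTAAGAGCCAGGCCCGG
Complement it base by base (A<->T, C<->G), keeping left-to-right order:
  [0:5] CCTGA -> GGACT
  [5:10] ATAAG -> TATTC
  [10:15] CCTAA -> GGATT
  [15:20] GAGCC -> CTCGG
  [20:25] AGGCC -> TCCGG
  [25:28] CGG -> GCC
Concatenate: GGACTTATTCGGATTCTCGGTCCGGGCC (length 28; written aligned with the template, i.e. 3'->5').

Answer: GGACTTATTCGGATTCTCGGTCCGGGCC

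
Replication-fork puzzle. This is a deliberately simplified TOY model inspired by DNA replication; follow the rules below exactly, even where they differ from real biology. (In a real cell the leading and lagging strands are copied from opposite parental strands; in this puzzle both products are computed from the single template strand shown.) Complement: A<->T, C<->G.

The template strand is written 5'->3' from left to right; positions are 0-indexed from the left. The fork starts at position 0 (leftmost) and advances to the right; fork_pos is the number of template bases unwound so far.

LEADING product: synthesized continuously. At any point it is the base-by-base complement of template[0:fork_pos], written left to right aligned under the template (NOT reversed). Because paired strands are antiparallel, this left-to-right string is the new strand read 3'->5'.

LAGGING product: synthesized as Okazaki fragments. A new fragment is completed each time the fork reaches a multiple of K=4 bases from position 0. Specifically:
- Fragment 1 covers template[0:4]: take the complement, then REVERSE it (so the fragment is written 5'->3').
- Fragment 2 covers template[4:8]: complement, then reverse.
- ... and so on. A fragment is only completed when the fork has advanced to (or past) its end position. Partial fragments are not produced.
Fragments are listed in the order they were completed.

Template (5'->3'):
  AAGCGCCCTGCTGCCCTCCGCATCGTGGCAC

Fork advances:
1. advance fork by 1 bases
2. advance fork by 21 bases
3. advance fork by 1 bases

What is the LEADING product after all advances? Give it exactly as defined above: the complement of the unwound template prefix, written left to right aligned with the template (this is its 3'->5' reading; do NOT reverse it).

Answer: TTCGCGGGACGACGGGAGGCGTA

Derivation:
Step 1: advance 1 -> fork_pos = 0 + 1 = 1.
Step 2: advance 21 -> fork_pos = 1 + 21 = 22.
Step 3: advance 1 -> fork_pos = 22 + 1 = 23.
Unwound prefix: template[0:23] = AAGCGCCCTGCTGCCCTCCGCAT
Complement it base by base (A<->T, C<->G), keeping left-to-right order:
  [0:5] AAGCG -> TTCGC
  [5:10] CCCTG -> GGGAC
  [10:15] CTGCC -> GACGG
  [15:20] CTCCG -> GAGGC
  [20:23] CAT -> GTA
Concatenate: TTCGCGGGACGACGGGAGGCGTA (length 23; written aligned with the template, i.e. 3'->5').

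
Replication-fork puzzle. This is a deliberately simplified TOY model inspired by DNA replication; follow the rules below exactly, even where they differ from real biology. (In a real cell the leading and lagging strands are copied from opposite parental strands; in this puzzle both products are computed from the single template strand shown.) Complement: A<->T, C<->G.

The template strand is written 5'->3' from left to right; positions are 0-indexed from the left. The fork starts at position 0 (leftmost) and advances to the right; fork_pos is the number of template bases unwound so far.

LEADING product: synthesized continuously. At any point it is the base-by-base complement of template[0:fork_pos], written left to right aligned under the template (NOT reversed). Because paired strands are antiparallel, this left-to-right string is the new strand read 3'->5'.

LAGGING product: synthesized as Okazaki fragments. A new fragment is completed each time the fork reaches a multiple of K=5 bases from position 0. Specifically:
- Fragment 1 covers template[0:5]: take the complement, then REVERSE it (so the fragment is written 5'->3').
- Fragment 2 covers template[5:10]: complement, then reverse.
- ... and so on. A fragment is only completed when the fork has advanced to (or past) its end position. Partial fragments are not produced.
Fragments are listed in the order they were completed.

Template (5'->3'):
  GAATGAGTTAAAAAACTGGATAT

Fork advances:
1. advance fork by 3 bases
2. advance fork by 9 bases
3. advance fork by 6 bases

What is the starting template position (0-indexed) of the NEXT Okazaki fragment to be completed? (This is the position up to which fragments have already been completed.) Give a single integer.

Step 1: advance 3 -> fork_pos = 0 + 3 = 3. Next multiple of 5 is 5 (not reached); still 0 fragment(s).
Step 2: advance 9 -> fork_pos = 3 + 9 = 12. Reached multiple(s) of 5: 5, 10 -> fragments 1-2 completed (2 total).
Step 3: advance 6 -> fork_pos = 12 + 6 = 18. Reached multiple(s) of 5: 15 -> fragment 3 completed (3 total).
3 fragment(s) completed, covering template[0:15] (3 x 5 = 15). The next fragment, fragment 4, covers template[15:20], so it starts at position 15.

Answer: 15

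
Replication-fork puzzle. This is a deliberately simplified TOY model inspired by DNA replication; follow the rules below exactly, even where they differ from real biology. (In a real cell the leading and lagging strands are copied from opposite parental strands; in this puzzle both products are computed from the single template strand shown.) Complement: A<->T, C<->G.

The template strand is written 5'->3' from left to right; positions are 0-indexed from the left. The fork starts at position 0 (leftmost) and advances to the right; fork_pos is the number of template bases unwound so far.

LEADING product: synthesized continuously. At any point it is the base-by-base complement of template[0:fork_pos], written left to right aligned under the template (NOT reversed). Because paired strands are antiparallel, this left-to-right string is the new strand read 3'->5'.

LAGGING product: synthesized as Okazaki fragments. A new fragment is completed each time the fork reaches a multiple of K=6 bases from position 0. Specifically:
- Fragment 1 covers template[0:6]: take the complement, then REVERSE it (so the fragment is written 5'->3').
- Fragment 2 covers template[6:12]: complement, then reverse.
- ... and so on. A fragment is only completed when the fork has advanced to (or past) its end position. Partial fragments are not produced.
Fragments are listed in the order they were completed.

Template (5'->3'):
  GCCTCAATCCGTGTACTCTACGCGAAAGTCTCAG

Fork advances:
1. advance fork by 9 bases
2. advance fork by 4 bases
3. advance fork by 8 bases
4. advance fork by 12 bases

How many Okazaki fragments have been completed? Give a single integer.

Step 1: advance 9 -> fork_pos = 0 + 9 = 9. Reached multiple(s) of 6: 6 -> fragment 1 completed (1 total).
Step 2: advance 4 -> fork_pos = 9 + 4 = 13. Reached multiple(s) of 6: 12 -> fragment 2 completed (2 total).
Step 3: advance 8 -> fork_pos = 13 + 8 = 21. Reached multiple(s) of 6: 18 -> fragment 3 completed (3 total).
Step 4: advance 12 -> fork_pos = 21 + 12 = 33. Reached multiple(s) of 6: 24, 30 -> fragments 4-5 completed (5 total).
Check: final fork_pos = 33; the multiples of 6 that are <= 33 are 6..30 -> 33 // 6 = 5 completed fragment(s).

Answer: 5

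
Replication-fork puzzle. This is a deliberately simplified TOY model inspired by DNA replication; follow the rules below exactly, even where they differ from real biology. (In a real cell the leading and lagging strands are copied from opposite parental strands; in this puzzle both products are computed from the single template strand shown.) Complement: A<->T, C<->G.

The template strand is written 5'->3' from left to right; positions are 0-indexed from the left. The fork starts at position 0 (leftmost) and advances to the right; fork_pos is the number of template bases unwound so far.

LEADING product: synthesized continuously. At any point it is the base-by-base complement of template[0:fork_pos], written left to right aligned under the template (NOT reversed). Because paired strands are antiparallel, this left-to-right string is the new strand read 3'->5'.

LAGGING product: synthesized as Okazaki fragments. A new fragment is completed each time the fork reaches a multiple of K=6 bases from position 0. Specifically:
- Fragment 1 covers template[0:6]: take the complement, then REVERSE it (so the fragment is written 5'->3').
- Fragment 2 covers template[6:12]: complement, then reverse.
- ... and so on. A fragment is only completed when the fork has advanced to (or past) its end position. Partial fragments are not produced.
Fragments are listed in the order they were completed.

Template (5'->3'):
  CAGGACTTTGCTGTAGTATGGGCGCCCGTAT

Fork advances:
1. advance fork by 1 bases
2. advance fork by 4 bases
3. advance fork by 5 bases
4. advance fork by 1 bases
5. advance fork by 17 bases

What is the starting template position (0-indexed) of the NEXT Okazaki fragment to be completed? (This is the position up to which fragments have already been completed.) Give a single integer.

Step 1: advance 1 -> fork_pos = 0 + 1 = 1. Next multiple of 6 is 6 (not reached); still 0 fragment(s).
Step 2: advance 4 -> fork_pos = 1 + 4 = 5. Next multiple of 6 is 6 (not reached); still 0 fragment(s).
Step 3: advance 5 -> fork_pos = 5 + 5 = 10. Reached multiple(s) of 6: 6 -> fragment 1 completed (1 total).
Step 4: advance 1 -> fork_pos = 10 + 1 = 11. Next multiple of 6 is 12 (not reached); still 1 fragment(s).
Step 5: advance 17 -> fork_pos = 11 + 17 = 28. Reached multiple(s) of 6: 12, 18, 24 -> fragments 2-4 completed (4 total).
4 fragment(s) completed, covering template[0:24] (4 x 6 = 24). The next fragment, fragment 5, covers template[24:30], so it starts at position 24.

Answer: 24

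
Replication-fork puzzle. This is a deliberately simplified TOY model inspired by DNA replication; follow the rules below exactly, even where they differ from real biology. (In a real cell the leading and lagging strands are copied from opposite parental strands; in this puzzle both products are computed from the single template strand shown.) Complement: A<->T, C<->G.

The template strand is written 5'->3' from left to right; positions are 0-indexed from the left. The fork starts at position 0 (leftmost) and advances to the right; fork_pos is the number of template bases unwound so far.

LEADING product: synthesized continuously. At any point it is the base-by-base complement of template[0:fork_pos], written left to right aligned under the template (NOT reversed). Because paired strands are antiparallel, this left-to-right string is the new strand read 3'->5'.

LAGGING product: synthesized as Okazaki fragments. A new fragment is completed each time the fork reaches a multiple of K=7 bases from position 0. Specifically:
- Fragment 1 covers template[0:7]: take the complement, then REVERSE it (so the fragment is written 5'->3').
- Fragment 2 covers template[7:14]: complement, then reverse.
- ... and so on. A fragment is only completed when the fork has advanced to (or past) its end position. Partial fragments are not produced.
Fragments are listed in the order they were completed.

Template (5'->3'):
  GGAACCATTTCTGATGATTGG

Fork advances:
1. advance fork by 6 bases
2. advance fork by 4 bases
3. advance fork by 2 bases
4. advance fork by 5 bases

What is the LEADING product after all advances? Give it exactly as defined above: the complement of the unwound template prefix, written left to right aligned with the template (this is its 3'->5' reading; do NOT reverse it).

Step 1: advance 6 -> fork_pos = 0 + 6 = 6.
Step 2: advance 4 -> fork_pos = 6 + 4 = 10.
Step 3: advance 2 -> fork_pos = 10 + 2 = 12.
Step 4: advance 5 -> fork_pos = 12 + 5 = 17.
Unwound prefix: template[0:17] = GGAACCATTTCTGATGA
Complement it base by base (A<->T, C<->G), keeping left-to-right order:
  [0:5] GGAAC -> CCTTG
  [5:10] CATTT -> GTAAA
  [10:15] CTGAT -> GACTA
  [15:17] GA -> CT
Concatenate: CCTTGGTAAAGACTACT (length 17; written aligned with the template, i.e. 3'->5').

Answer: CCTTGGTAAAGACTACT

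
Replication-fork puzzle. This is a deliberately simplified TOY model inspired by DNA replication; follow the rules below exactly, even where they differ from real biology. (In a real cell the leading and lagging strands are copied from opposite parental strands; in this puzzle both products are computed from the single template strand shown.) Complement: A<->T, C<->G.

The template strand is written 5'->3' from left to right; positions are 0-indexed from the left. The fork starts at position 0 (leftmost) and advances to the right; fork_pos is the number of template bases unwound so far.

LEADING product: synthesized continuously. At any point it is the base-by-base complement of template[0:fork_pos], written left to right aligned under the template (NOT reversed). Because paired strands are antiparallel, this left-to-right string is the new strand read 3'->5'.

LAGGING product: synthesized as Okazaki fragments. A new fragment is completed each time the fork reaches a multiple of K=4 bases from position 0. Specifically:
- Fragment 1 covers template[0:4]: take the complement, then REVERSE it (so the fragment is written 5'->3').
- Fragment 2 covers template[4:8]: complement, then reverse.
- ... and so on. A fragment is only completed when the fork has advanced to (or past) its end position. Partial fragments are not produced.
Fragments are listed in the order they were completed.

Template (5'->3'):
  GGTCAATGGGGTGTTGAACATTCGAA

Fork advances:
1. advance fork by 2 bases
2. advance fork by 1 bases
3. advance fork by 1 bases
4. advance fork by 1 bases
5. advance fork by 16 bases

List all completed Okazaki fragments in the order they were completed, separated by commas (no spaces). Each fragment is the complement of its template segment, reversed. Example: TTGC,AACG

Step 1: advance 2 -> fork_pos = 0 + 2 = 2. Next multiple of 4 is 4 (not reached); still 0 fragment(s).
Step 2: advance 1 -> fork_pos = 2 + 1 = 3. Next multiple of 4 is 4 (not reached); still 0 fragment(s).
Step 3: advance 1 -> fork_pos = 3 + 1 = 4. Reached multiple(s) of 4: 4 -> fragment 1 completed (1 total).
Step 4: advance 1 -> fork_pos = 4 + 1 = 5. Next multiple of 4 is 8 (not reached); still 1 fragment(s).
Step 5: advance 16 -> fork_pos = 5 + 16 = 21. Reached multiple(s) of 4: 8, 12, 16, 20 -> fragments 2-5 completed (5 total).
Final fork_pos = 21, so 5 fragment(s) are complete. Build each: template segment -> complement -> reverse.
Fragment 1: template[0:4] = GGTC -> complement CCAG -> reversed GACC
Fragment 2: template[4:8] = AATG -> complement TTAC -> reversed CATT
Fragment 3: template[8:12] = GGGT -> complement CCCA -> reversed ACCC
Fragment 4: template[12:16] = GTTG -> complement CAAC -> reversed CAAC
Fragment 5: template[16:20] = AACA -> complement TTGT -> reversed TGTT

Answer: GACC,CATT,ACCC,CAAC,TGTT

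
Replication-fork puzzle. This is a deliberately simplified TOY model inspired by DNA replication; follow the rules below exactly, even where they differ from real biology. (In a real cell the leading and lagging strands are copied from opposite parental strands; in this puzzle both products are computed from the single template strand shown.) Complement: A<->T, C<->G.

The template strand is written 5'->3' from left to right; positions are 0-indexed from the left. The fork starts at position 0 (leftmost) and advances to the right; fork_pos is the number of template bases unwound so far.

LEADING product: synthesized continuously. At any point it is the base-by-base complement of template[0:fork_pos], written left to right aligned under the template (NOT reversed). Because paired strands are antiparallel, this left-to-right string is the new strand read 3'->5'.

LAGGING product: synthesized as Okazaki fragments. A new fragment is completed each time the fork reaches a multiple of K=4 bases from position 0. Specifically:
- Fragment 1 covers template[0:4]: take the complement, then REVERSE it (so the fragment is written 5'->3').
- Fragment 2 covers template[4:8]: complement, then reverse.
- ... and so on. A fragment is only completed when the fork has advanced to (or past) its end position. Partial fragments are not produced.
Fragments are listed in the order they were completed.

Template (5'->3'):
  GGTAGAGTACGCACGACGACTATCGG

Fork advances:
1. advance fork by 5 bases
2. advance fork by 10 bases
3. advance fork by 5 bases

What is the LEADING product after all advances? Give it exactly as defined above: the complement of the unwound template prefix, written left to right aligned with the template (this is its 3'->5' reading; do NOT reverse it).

Answer: CCATCTCATGCGTGCTGCTG

Derivation:
Step 1: advance 5 -> fork_pos = 0 + 5 = 5.
Step 2: advance 10 -> fork_pos = 5 + 10 = 15.
Step 3: advance 5 -> fork_pos = 15 + 5 = 20.
Unwound prefix: template[0:20] = GGTAGAGTACGCACGACGAC
Complement it base by base (A<->T, C<->G), keeping left-to-right order:
  [0:5] GGTAG -> CCATC
  [5:10] AGTAC -> TCATG
  [10:15] GCACG -> CGTGC
  [15:20] ACGAC -> TGCTG
Concatenate: CCATCTCATGCGTGCTGCTG (length 20; written aligned with the template, i.e. 3'->5').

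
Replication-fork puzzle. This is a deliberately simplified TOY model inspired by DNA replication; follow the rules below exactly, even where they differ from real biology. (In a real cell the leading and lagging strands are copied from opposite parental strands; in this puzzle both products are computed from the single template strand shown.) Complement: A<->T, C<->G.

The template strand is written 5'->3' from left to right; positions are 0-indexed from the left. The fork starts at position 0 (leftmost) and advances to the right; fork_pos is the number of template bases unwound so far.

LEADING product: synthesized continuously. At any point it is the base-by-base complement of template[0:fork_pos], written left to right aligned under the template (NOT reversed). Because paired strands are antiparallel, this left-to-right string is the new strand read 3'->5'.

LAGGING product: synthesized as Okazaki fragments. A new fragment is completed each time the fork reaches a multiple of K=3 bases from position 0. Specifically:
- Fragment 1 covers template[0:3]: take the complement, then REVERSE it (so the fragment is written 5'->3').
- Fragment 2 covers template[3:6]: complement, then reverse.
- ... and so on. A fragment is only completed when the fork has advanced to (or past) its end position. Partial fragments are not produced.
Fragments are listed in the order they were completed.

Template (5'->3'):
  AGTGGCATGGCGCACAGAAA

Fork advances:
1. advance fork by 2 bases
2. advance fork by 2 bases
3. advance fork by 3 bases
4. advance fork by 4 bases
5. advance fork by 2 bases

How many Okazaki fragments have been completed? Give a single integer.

Answer: 4

Derivation:
Step 1: advance 2 -> fork_pos = 0 + 2 = 2. Next multiple of 3 is 3 (not reached); still 0 fragment(s).
Step 2: advance 2 -> fork_pos = 2 + 2 = 4. Reached multiple(s) of 3: 3 -> fragment 1 completed (1 total).
Step 3: advance 3 -> fork_pos = 4 + 3 = 7. Reached multiple(s) of 3: 6 -> fragment 2 completed (2 total).
Step 4: advance 4 -> fork_pos = 7 + 4 = 11. Reached multiple(s) of 3: 9 -> fragment 3 completed (3 total).
Step 5: advance 2 -> fork_pos = 11 + 2 = 13. Reached multiple(s) of 3: 12 -> fragment 4 completed (4 total).
Check: final fork_pos = 13; the multiples of 3 that are <= 13 are 3..12 -> 13 // 3 = 4 completed fragment(s).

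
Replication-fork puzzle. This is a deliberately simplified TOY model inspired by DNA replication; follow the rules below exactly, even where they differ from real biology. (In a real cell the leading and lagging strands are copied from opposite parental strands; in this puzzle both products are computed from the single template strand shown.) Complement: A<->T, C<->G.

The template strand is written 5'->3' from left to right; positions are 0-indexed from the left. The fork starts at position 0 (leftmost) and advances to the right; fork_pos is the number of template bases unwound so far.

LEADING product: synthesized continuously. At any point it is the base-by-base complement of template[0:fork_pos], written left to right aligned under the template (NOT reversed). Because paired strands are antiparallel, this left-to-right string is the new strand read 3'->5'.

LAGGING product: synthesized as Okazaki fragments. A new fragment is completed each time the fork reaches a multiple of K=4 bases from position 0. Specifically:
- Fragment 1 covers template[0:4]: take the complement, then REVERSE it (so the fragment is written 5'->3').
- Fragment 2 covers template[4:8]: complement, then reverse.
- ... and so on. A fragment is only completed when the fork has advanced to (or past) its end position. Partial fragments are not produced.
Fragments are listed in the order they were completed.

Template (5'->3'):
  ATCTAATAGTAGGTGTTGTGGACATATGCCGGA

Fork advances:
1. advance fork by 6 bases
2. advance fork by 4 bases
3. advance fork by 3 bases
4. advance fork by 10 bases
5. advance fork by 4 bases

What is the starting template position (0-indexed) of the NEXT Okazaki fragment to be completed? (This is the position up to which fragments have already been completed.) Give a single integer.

Answer: 24

Derivation:
Step 1: advance 6 -> fork_pos = 0 + 6 = 6. Reached multiple(s) of 4: 4 -> fragment 1 completed (1 total).
Step 2: advance 4 -> fork_pos = 6 + 4 = 10. Reached multiple(s) of 4: 8 -> fragment 2 completed (2 total).
Step 3: advance 3 -> fork_pos = 10 + 3 = 13. Reached multiple(s) of 4: 12 -> fragment 3 completed (3 total).
Step 4: advance 10 -> fork_pos = 13 + 10 = 23. Reached multiple(s) of 4: 16, 20 -> fragments 4-5 completed (5 total).
Step 5: advance 4 -> fork_pos = 23 + 4 = 27. Reached multiple(s) of 4: 24 -> fragment 6 completed (6 total).
6 fragment(s) completed, covering template[0:24] (6 x 4 = 24). The next fragment, fragment 7, covers template[24:28], so it starts at position 24.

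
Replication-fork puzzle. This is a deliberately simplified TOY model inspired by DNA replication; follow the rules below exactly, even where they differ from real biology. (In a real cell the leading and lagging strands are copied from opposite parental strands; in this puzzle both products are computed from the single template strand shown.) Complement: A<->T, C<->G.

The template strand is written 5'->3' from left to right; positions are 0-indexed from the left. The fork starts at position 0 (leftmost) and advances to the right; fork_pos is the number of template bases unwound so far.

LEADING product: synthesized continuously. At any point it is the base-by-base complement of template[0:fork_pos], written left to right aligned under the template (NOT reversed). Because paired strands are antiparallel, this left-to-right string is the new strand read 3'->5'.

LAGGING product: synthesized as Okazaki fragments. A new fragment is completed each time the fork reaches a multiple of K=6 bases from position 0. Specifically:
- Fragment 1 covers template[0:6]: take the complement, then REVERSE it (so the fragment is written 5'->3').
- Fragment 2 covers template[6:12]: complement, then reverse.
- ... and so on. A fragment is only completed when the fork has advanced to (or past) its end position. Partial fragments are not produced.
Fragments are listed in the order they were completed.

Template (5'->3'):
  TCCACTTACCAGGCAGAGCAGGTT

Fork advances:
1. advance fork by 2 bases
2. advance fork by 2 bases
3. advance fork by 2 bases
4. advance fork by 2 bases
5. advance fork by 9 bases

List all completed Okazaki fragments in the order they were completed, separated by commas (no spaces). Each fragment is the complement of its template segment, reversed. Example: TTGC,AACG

Answer: AGTGGA,CTGGTA

Derivation:
Step 1: advance 2 -> fork_pos = 0 + 2 = 2. Next multiple of 6 is 6 (not reached); still 0 fragment(s).
Step 2: advance 2 -> fork_pos = 2 + 2 = 4. Next multiple of 6 is 6 (not reached); still 0 fragment(s).
Step 3: advance 2 -> fork_pos = 4 + 2 = 6. Reached multiple(s) of 6: 6 -> fragment 1 completed (1 total).
Step 4: advance 2 -> fork_pos = 6 + 2 = 8. Next multiple of 6 is 12 (not reached); still 1 fragment(s).
Step 5: advance 9 -> fork_pos = 8 + 9 = 17. Reached multiple(s) of 6: 12 -> fragment 2 completed (2 total).
Final fork_pos = 17, so 2 fragment(s) are complete. Build each: template segment -> complement -> reverse.
Fragment 1: template[0:6] = TCCACT -> complement AGGTGA -> reversed AGTGGA
Fragment 2: template[6:12] = TACCAG -> complement ATGGTC -> reversed CTGGTA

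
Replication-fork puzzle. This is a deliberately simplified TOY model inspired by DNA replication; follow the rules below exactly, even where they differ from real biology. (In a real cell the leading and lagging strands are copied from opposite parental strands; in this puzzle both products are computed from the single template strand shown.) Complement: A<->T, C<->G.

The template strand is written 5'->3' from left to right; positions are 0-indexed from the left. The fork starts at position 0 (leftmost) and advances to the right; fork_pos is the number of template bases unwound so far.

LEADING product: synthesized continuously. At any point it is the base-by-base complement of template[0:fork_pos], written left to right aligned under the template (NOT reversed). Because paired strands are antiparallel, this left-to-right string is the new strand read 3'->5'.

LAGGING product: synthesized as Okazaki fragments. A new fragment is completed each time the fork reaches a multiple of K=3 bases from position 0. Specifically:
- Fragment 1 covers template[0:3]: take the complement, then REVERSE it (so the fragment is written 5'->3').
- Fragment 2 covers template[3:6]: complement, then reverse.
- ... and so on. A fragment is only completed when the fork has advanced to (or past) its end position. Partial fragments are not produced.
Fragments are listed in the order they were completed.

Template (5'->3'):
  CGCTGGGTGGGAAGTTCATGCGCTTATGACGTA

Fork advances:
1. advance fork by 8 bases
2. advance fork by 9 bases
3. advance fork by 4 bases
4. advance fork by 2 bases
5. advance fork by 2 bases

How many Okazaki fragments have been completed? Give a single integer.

Step 1: advance 8 -> fork_pos = 0 + 8 = 8. Reached multiple(s) of 3: 3, 6 -> fragments 1-2 completed (2 total).
Step 2: advance 9 -> fork_pos = 8 + 9 = 17. Reached multiple(s) of 3: 9, 12, 15 -> fragments 3-5 completed (5 total).
Step 3: advance 4 -> fork_pos = 17 + 4 = 21. Reached multiple(s) of 3: 18, 21 -> fragments 6-7 completed (7 total).
Step 4: advance 2 -> fork_pos = 21 + 2 = 23. Next multiple of 3 is 24 (not reached); still 7 fragment(s).
Step 5: advance 2 -> fork_pos = 23 + 2 = 25. Reached multiple(s) of 3: 24 -> fragment 8 completed (8 total).
Check: final fork_pos = 25; the multiples of 3 that are <= 25 are 3..24 -> 25 // 3 = 8 completed fragment(s).

Answer: 8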